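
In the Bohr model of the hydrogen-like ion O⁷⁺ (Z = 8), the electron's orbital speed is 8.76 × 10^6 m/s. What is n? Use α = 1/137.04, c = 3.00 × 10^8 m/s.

v_n = Zαc/n ⇒ n = Zαc/v = 8 × 0.00730 × 3.00 × 10^8 / 8.76 × 10^6 ≈ 2.00
n = 2

2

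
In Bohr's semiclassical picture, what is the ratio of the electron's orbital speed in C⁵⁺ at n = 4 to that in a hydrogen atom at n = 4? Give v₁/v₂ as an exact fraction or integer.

v ∝ Z^1 · n^-1
v₁/v₂ = (6/1)^1 · (4/4)^-1 = 6

6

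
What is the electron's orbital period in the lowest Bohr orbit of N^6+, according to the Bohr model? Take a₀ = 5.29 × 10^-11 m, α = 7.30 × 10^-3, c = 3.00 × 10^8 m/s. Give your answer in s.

3.10 × 10^-18 s

r = n²a₀/Z = 1²·5.29 × 10^-11/7 = 7.56 × 10^-12 m
v = Zαc/n = 7·0.00730·3.00 × 10^8/1 = 1.53 × 10^7 m/s
T = 2πr/v = 3.10 × 10^-18 s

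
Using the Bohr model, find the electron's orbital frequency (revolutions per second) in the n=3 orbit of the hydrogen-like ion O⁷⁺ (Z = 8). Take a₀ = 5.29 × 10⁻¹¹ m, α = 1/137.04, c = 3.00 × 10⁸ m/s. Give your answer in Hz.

r = n²a₀/Z = 5.95 × 10⁻¹¹ m, v = Zαc/n = 5.84 × 10⁶ m/s
f = v/(2πr) = 1.56 × 10¹⁶ Hz

1.56 × 10¹⁶ Hz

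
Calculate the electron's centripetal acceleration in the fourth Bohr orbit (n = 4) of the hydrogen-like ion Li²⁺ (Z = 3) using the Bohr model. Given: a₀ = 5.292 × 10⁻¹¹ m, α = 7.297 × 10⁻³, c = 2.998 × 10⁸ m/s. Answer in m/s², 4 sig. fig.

9.538 × 10²¹ m/s²

r = n²a₀/Z = 2.822 × 10⁻¹⁰ m, v = Zαc/n = 1.641 × 10⁶ m/s
a = v²/r = (1.641 × 10⁶)² / 2.822 × 10⁻¹⁰ = 9.538 × 10²¹ m/s²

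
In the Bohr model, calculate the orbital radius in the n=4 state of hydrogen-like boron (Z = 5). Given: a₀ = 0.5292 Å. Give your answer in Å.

1.693 Å

r_n = n²a₀/Z = 4² × 0.5292 / 5
    = 16 × 0.5292 / 5 = 1.693 Å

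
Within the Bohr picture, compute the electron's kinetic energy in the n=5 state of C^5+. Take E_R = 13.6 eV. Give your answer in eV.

19.6 eV

For a Coulomb orbit the virial theorem gives K = −E_n.
E_n = −E_R·Z²/n², so K = E_R·Z²/n² = 13.6 × 6²/5² = 19.6 eV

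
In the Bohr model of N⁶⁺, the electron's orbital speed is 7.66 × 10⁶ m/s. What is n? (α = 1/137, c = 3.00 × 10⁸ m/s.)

v_n = Zαc/n ⇒ n = Zαc/v = 7 × 0.00730 × 3.00 × 10⁸ / 7.66 × 10⁶ ≈ 2.00
n = 2

2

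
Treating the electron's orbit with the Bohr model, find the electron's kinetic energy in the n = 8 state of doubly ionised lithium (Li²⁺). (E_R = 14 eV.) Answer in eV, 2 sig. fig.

2.0 eV

For a Coulomb orbit the virial theorem gives K = −E_n.
E_n = −E_R·Z²/n², so K = E_R·Z²/n² = 14 × 3²/8² = 2.0 eV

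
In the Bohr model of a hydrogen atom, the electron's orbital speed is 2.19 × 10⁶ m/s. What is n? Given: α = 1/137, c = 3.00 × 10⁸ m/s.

1

v_n = Zαc/n ⇒ n = Zαc/v = 1 × 0.00730 × 3.00 × 10⁸ / 2.19 × 10⁶ ≈ 1.00
n = 1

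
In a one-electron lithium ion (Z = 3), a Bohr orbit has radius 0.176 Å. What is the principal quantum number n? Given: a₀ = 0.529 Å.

r_n = n²a₀/Z ⇒ n² = rZ/a₀ = 0.176 × 3 / 0.529 ≈ 1.00
n = 1

1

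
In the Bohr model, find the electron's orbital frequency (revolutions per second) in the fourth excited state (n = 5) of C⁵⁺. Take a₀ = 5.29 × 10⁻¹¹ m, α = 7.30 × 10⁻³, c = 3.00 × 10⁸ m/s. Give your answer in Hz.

1.90 × 10¹⁵ Hz

r = n²a₀/Z = 2.20 × 10⁻¹⁰ m, v = Zαc/n = 2.63 × 10⁶ m/s
f = v/(2πr) = 1.90 × 10¹⁵ Hz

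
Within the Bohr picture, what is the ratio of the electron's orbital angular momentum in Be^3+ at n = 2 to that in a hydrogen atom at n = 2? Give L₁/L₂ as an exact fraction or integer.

L = nℏ is independent of Z.
L₁/L₂ = n₁/n₂ = 2/2 = 1

1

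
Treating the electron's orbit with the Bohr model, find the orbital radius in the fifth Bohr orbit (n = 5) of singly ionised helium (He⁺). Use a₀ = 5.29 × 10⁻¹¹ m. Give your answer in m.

r_n = n²a₀/Z = 5² × 5.29 × 10⁻¹¹ / 2
    = 25 × 5.29 × 10⁻¹¹ / 2 = 6.61 × 10⁻¹⁰ m

6.61 × 10⁻¹⁰ m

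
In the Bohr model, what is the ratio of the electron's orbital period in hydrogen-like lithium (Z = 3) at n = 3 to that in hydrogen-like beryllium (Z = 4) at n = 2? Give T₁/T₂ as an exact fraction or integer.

6

T ∝ Z^-2 · n^3
T₁/T₂ = (3/4)^-2 · (3/2)^3 = 6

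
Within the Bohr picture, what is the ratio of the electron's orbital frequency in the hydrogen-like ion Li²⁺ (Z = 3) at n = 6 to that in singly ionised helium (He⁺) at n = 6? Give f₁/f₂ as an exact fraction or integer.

9/4

f ∝ Z^2 · n^-3
f₁/f₂ = (3/2)^2 · (6/6)^-3 = 9/4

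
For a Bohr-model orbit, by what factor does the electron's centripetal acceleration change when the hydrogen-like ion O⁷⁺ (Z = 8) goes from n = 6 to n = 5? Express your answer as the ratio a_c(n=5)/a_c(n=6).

1296/625

a_c ∝ Z^3 · n^-4; with Z fixed, a_c ∝ n^-4.
a_c(n=5)/a_c(n=6) = (5/6)^-4 = 1296/625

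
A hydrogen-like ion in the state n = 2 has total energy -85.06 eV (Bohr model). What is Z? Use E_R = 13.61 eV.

E_n = −E_R Z²/n² ⇒ Z² = −E_n n²/E_R = 85.06 × 2² / 13.61 ≈ 25.00
Z = 5

5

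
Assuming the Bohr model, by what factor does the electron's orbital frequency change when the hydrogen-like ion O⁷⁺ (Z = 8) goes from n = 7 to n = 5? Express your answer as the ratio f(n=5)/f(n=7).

f ∝ Z^2 · n^-3; with Z fixed, f ∝ n^-3.
f(n=5)/f(n=7) = (5/7)^-3 = 343/125

343/125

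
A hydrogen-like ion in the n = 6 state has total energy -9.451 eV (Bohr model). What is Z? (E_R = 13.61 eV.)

5

E_n = −E_R Z²/n² ⇒ Z² = −E_n n²/E_R = 9.451 × 6² / 13.61 ≈ 25.00
Z = 5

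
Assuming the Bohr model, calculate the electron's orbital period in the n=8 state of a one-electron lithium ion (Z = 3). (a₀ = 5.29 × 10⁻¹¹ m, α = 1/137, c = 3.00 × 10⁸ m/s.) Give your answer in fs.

8.63 fs

r = n²a₀/Z = 8²·5.29 × 10⁻¹¹/3 = 1.13 × 10⁻⁹ m
v = Zαc/n = 3·0.00730·3.00 × 10⁸/8 = 8.21 × 10⁵ m/s
T = 2πr/v = 8.63 × 10⁻¹⁵ s = 8.63 fs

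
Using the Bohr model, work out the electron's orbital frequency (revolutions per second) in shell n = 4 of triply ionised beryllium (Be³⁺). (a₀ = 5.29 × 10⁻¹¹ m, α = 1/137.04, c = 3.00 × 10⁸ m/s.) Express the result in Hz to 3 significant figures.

1.65 × 10¹⁵ Hz

r = n²a₀/Z = 2.12 × 10⁻¹⁰ m, v = Zαc/n = 2.19 × 10⁶ m/s
f = v/(2πr) = 1.65 × 10¹⁵ Hz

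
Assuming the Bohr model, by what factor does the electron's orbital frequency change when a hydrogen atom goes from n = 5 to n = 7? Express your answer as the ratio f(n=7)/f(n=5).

f ∝ Z^2 · n^-3; with Z fixed, f ∝ n^-3.
f(n=7)/f(n=5) = (7/5)^-3 = 125/343

125/343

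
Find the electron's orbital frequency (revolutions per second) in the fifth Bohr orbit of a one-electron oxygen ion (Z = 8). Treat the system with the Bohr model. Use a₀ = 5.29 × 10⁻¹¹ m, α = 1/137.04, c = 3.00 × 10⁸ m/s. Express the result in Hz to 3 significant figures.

3.37 × 10¹⁵ Hz

r = n²a₀/Z = 1.65 × 10⁻¹⁰ m, v = Zαc/n = 3.50 × 10⁶ m/s
f = v/(2πr) = 3.37 × 10¹⁵ Hz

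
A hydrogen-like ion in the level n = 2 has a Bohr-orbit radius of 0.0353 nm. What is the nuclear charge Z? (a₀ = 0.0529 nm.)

6

r_n = n²a₀/Z ⇒ Z = n²a₀/r = 2² × 0.0529 / 0.0353 ≈ 5.99
Z = 6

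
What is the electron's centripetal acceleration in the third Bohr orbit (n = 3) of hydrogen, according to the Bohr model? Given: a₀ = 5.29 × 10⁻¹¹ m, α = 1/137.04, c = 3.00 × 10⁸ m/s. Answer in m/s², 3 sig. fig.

1.12 × 10²¹ m/s²

r = n²a₀/Z = 4.76 × 10⁻¹⁰ m, v = Zαc/n = 7.30 × 10⁵ m/s
a = v²/r = (7.30 × 10⁵)² / 4.76 × 10⁻¹⁰ = 1.12 × 10²¹ m/s²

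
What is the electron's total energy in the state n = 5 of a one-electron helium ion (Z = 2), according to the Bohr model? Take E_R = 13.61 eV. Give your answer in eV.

-2.178 eV

E_n = −E_R·Z²/n² = −13.61 × 2²/5² = -2.178 eV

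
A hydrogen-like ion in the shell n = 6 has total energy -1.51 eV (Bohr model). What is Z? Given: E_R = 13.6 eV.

E_n = −E_R Z²/n² ⇒ Z² = −E_n n²/E_R = 1.51 × 6² / 13.6 ≈ 4.00
Z = 2

2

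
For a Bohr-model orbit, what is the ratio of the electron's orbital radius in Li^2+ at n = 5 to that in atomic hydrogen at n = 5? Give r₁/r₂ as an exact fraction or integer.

1/3

r ∝ Z^-1 · n^2
r₁/r₂ = (3/1)^-1 · (5/5)^2 = 1/3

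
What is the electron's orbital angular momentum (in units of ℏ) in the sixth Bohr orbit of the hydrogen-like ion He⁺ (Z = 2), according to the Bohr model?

L_n = nℏ, so L/ℏ = n = 6.

6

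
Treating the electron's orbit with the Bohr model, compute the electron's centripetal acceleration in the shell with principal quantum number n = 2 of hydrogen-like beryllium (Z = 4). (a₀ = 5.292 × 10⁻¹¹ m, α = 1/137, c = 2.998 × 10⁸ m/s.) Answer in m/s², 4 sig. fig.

3.620 × 10²³ m/s²

r = n²a₀/Z = 5.292 × 10⁻¹¹ m, v = Zαc/n = 4.377 × 10⁶ m/s
a = v²/r = (4.377 × 10⁶)² / 5.292 × 10⁻¹¹ = 3.620 × 10²³ m/s²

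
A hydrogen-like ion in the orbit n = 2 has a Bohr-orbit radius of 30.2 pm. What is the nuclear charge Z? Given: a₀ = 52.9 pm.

7

r_n = n²a₀/Z ⇒ Z = n²a₀/r = 2² × 52.9 / 30.2 ≈ 7.01
Z = 7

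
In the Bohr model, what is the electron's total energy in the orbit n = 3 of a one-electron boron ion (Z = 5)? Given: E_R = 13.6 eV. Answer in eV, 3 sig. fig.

-37.8 eV

E_n = −E_R·Z²/n² = −13.6 × 5²/3² = -37.8 eV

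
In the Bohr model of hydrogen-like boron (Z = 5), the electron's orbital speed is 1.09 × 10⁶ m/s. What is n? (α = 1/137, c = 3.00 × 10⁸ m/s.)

10

v_n = Zαc/n ⇒ n = Zαc/v = 5 × 0.00730 × 3.00 × 10⁸ / 1.09 × 10⁶ ≈ 10.04
n = 10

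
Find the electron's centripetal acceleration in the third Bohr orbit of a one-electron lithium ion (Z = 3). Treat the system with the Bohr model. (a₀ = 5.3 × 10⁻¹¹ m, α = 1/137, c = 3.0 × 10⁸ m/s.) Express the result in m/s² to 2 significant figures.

3.0 × 10²² m/s²

r = n²a₀/Z = 1.6 × 10⁻¹⁰ m, v = Zαc/n = 2.2 × 10⁶ m/s
a = v²/r = (2.2 × 10⁶)² / 1.6 × 10⁻¹⁰ = 3.0 × 10²² m/s²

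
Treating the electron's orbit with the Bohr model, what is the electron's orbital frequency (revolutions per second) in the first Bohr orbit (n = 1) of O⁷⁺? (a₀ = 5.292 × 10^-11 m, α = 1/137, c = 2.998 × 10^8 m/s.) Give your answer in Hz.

4.212 × 10^17 Hz

r = n²a₀/Z = 6.615 × 10^-12 m, v = Zαc/n = 1.751 × 10^7 m/s
f = v/(2πr) = 4.212 × 10^17 Hz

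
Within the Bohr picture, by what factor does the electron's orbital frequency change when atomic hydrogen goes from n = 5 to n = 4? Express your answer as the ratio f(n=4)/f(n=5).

125/64

f ∝ Z^2 · n^-3; with Z fixed, f ∝ n^-3.
f(n=4)/f(n=5) = (4/5)^-3 = 125/64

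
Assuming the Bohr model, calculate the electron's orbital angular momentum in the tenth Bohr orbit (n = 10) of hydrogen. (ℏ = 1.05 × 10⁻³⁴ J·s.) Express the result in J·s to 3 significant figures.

L_n = nℏ = 10 × 1.05 × 10⁻³⁴ = 1.05 × 10⁻³³ J·s

1.05 × 10⁻³³ J·s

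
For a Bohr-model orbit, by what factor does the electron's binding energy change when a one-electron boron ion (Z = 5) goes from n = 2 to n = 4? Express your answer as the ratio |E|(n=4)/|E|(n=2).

1/4

|E| ∝ Z^2 · n^-2; with Z fixed, |E| ∝ n^-2.
|E|(n=4)/|E|(n=2) = (4/2)^-2 = 1/4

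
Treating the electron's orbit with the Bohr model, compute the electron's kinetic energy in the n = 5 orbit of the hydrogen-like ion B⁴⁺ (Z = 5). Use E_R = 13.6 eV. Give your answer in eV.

13.6 eV

For a Coulomb orbit the virial theorem gives K = −E_n.
E_n = −E_R·Z²/n², so K = E_R·Z²/n² = 13.6 × 5²/5² = 13.6 eV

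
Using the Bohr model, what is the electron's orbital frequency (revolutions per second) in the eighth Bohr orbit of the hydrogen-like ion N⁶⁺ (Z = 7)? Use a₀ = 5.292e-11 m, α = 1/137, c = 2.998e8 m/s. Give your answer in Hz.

r = n²a₀/Z = 4.838e-10 m, v = Zαc/n = 1.915e6 m/s
f = v/(2πr) = 6.299e14 Hz

6.299e14 Hz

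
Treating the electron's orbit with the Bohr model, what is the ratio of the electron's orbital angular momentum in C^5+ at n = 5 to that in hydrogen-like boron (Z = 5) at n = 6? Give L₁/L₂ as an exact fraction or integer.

5/6

L = nℏ is independent of Z.
L₁/L₂ = n₁/n₂ = 5/6 = 5/6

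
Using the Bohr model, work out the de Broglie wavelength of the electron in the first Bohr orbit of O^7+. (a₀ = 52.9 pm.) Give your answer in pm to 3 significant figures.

The Bohr quantisation condition is nλ = 2πr_n.
r_n = n²a₀/Z = 6.61 pm
λ = 2πr_n/n = 2π·6.61/1 = 41.5 pm

41.5 pm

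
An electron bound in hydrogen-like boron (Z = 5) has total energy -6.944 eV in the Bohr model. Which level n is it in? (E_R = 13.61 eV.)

E_n = −E_R Z²/n² ⇒ n² = E_R Z²/(−E_n) = 13.61 × 5² / 6.944 ≈ 49.00
n = 7

7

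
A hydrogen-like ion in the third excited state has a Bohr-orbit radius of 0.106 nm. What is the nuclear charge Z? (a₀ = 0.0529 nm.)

8

r_n = n²a₀/Z ⇒ Z = n²a₀/r = 4² × 0.0529 / 0.106 ≈ 7.98
Z = 8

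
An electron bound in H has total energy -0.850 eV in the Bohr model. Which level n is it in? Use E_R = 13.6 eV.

4

E_n = −E_R Z²/n² ⇒ n² = E_R Z²/(−E_n) = 13.6 × 1² / 0.850 ≈ 16.00
n = 4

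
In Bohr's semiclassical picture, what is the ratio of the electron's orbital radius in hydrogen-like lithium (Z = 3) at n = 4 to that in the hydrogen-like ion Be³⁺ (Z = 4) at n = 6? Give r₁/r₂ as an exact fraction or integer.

r ∝ Z^-1 · n^2
r₁/r₂ = (3/4)^-1 · (4/6)^2 = 16/27

16/27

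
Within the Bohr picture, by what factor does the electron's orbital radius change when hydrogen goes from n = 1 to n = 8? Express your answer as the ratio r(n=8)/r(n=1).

64

r ∝ Z^-1 · n^2; with Z fixed, r ∝ n^2.
r(n=8)/r(n=1) = (8/1)^2 = 64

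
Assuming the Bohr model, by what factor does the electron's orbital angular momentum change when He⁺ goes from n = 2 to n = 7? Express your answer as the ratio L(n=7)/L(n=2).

7/2

L = nℏ depends only on n, so L ∝ n.
L(n=7)/L(n=2) = (7/2)^1 = 7/2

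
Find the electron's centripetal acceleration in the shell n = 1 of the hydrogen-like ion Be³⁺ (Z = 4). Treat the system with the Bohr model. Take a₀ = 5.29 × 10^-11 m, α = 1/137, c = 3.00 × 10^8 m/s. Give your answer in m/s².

5.80 × 10^24 m/s²

r = n²a₀/Z = 1.32 × 10^-11 m, v = Zαc/n = 8.76 × 10^6 m/s
a = v²/r = (8.76 × 10^6)² / 1.32 × 10^-11 = 5.80 × 10^24 m/s²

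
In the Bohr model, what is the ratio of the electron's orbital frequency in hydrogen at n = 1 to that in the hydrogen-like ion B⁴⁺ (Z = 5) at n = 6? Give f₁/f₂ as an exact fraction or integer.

f ∝ Z^2 · n^-3
f₁/f₂ = (1/5)^2 · (1/6)^-3 = 216/25

216/25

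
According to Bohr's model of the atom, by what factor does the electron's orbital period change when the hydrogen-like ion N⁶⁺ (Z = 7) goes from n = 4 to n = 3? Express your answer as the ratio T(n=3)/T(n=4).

27/64

T ∝ Z^-2 · n^3; with Z fixed, T ∝ n^3.
T(n=3)/T(n=4) = (3/4)^3 = 27/64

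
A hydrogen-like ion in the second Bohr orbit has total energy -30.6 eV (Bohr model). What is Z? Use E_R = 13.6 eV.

E_n = −E_R Z²/n² ⇒ Z² = −E_n n²/E_R = 30.6 × 2² / 13.6 ≈ 9.00
Z = 3

3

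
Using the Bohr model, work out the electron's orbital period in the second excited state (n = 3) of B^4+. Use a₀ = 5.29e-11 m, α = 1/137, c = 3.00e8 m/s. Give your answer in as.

r = n²a₀/Z = 3²·5.29e-11/5 = 9.52e-11 m
v = Zαc/n = 5·0.00730·3.00e8/3 = 3.65e6 m/s
T = 2πr/v = 1.64e-16 s = 164 as

164 as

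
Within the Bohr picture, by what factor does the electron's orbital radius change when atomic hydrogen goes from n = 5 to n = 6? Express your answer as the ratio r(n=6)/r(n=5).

36/25

r ∝ Z^-1 · n^2; with Z fixed, r ∝ n^2.
r(n=6)/r(n=5) = (6/5)^2 = 36/25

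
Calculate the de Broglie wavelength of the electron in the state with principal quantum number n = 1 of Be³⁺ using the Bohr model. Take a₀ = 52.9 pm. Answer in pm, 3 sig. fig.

The Bohr quantisation condition is nλ = 2πr_n.
r_n = n²a₀/Z = 13.2 pm
λ = 2πr_n/n = 2π·13.2/1 = 83.1 pm

83.1 pm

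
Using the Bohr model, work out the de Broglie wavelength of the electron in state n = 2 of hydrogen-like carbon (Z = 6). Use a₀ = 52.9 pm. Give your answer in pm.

111 pm

The Bohr quantisation condition is nλ = 2πr_n.
r_n = n²a₀/Z = 35.3 pm
λ = 2πr_n/n = 2π·35.3/2 = 111 pm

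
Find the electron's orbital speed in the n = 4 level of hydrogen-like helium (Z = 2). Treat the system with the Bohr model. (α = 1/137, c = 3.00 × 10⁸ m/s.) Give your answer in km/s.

v_n = Zαc/n = 2 × 0.00730 × 3.00 × 10⁸ / 4
    = 1090 km/s

1090 km/s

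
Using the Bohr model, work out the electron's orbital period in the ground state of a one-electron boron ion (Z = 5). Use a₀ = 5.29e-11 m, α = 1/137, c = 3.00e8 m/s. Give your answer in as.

6.07 as

r = n²a₀/Z = 1²·5.29e-11/5 = 1.06e-11 m
v = Zαc/n = 5·0.00730·3.00e8/1 = 1.09e7 m/s
T = 2πr/v = 6.07e-18 s = 6.07 as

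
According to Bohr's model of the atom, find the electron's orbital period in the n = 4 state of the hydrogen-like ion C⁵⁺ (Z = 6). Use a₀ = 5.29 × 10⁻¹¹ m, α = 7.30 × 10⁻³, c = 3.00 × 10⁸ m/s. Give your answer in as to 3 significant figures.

r = n²a₀/Z = 4²·5.29 × 10⁻¹¹/6 = 1.41 × 10⁻¹⁰ m
v = Zαc/n = 6·0.00730·3.00 × 10⁸/4 = 3.29 × 10⁶ m/s
T = 2πr/v = 2.70 × 10⁻¹⁶ s = 270 as

270 as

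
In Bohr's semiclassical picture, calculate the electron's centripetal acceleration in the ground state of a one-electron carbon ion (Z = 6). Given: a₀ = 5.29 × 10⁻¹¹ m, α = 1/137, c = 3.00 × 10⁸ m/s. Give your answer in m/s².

r = n²a₀/Z = 8.82 × 10⁻¹² m, v = Zαc/n = 1.31 × 10⁷ m/s
a = v²/r = (1.31 × 10⁷)² / 8.82 × 10⁻¹² = 1.96 × 10²⁵ m/s²

1.96 × 10²⁵ m/s²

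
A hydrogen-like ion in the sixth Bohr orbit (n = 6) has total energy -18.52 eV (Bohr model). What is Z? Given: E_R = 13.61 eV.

7

E_n = −E_R Z²/n² ⇒ Z² = −E_n n²/E_R = 18.52 × 6² / 13.61 ≈ 48.99
Z = 7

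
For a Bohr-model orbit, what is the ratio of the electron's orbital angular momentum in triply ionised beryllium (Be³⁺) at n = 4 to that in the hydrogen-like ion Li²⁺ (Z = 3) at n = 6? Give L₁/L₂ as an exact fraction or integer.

2/3

L = nℏ is independent of Z.
L₁/L₂ = n₁/n₂ = 4/6 = 2/3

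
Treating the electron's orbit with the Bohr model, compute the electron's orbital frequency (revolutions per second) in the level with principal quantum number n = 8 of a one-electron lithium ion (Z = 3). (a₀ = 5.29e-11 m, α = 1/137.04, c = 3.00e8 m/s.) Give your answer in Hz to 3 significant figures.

1.16e14 Hz

r = n²a₀/Z = 1.13e-9 m, v = Zαc/n = 8.21e5 m/s
f = v/(2πr) = 1.16e14 Hz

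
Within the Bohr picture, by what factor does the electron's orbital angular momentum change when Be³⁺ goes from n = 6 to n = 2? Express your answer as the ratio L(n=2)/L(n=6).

L = nℏ depends only on n, so L ∝ n.
L(n=2)/L(n=6) = (2/6)^1 = 1/3

1/3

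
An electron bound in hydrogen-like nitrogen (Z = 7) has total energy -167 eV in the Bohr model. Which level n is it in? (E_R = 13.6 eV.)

2

E_n = −E_R Z²/n² ⇒ n² = E_R Z²/(−E_n) = 13.6 × 7² / 167 ≈ 3.99
n = 2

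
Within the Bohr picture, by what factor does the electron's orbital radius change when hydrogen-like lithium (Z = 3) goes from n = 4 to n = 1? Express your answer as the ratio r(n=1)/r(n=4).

r ∝ Z^-1 · n^2; with Z fixed, r ∝ n^2.
r(n=1)/r(n=4) = (1/4)^2 = 1/16

1/16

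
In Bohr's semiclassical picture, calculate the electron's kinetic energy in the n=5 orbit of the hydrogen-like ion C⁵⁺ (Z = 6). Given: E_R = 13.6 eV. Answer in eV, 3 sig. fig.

For a Coulomb orbit the virial theorem gives K = −E_n.
E_n = −E_R·Z²/n², so K = E_R·Z²/n² = 13.6 × 6²/5² = 19.6 eV

19.6 eV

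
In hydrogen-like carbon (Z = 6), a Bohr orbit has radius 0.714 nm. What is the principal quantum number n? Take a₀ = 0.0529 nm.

r_n = n²a₀/Z ⇒ n² = rZ/a₀ = 0.714 × 6 / 0.0529 ≈ 80.98
n = 9

9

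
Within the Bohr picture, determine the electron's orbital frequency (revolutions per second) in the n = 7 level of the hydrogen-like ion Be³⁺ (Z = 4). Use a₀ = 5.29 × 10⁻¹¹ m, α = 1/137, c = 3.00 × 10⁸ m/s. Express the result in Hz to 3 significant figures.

3.07 × 10¹⁴ Hz

r = n²a₀/Z = 6.48 × 10⁻¹⁰ m, v = Zαc/n = 1.25 × 10⁶ m/s
f = v/(2πr) = 3.07 × 10¹⁴ Hz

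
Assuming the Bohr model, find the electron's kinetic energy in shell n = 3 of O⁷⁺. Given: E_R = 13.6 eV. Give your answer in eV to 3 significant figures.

For a Coulomb orbit the virial theorem gives K = −E_n.
E_n = −E_R·Z²/n², so K = E_R·Z²/n² = 13.6 × 8²/3² = 96.7 eV

96.7 eV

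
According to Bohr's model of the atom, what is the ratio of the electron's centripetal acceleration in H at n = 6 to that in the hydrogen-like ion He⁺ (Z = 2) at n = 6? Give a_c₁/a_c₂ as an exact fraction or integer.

a_c ∝ Z^3 · n^-4
a_c₁/a_c₂ = (1/2)^3 · (6/6)^-4 = 1/8

1/8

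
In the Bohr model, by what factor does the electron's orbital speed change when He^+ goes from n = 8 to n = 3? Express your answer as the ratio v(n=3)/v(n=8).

8/3

v ∝ Z^1 · n^-1; with Z fixed, v ∝ n^-1.
v(n=3)/v(n=8) = (3/8)^-1 = 8/3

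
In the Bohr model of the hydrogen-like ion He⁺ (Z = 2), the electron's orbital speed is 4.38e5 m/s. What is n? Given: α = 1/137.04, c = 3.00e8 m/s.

10

v_n = Zαc/n ⇒ n = Zαc/v = 2 × 0.00730 × 3.00e8 / 4.38e5 ≈ 10.00
n = 10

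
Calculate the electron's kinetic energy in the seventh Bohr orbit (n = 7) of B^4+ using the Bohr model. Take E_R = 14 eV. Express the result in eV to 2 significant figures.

For a Coulomb orbit the virial theorem gives K = −E_n.
E_n = −E_R·Z²/n², so K = E_R·Z²/n² = 14 × 5²/7² = 7.1 eV

7.1 eV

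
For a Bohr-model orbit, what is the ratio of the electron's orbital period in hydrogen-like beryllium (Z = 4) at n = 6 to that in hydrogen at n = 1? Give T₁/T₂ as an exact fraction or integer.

T ∝ Z^-2 · n^3
T₁/T₂ = (4/1)^-2 · (6/1)^3 = 27/2

27/2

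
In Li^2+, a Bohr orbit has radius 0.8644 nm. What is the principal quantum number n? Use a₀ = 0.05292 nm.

7

r_n = n²a₀/Z ⇒ n² = rZ/a₀ = 0.8644 × 3 / 0.05292 ≈ 49.00
n = 7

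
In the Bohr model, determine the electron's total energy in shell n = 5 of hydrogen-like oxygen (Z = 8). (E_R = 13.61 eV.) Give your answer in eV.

E_n = −E_R·Z²/n² = −13.61 × 8²/5² = -34.84 eV

-34.84 eV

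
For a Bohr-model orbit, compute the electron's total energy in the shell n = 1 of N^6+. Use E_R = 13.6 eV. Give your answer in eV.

-666 eV

E_n = −E_R·Z²/n² = −13.6 × 7²/1² = -666 eV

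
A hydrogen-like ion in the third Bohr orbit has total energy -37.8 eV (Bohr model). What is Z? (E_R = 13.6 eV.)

5

E_n = −E_R Z²/n² ⇒ Z² = −E_n n²/E_R = 37.8 × 3² / 13.6 ≈ 25.01
Z = 5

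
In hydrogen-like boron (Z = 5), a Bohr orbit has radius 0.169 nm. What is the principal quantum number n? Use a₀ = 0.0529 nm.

4

r_n = n²a₀/Z ⇒ n² = rZ/a₀ = 0.169 × 5 / 0.0529 ≈ 15.97
n = 4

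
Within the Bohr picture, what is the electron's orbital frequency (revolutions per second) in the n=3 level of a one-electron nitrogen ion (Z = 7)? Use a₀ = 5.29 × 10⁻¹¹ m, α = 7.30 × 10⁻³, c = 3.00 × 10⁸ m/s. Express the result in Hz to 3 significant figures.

r = n²a₀/Z = 6.80 × 10⁻¹¹ m, v = Zαc/n = 5.11 × 10⁶ m/s
f = v/(2πr) = 1.20 × 10¹⁶ Hz

1.20 × 10¹⁶ Hz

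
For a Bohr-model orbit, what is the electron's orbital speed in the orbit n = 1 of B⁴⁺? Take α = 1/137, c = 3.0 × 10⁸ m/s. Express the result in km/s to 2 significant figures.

v_n = Zαc/n = 5 × 0.0073 × 3.0 × 10⁸ / 1
    = 1.1 × 10⁴ km/s

1.1 × 10⁴ km/s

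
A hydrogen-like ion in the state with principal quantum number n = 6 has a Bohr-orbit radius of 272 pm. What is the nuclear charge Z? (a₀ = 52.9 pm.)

r_n = n²a₀/Z ⇒ Z = n²a₀/r = 6² × 52.9 / 272 ≈ 7.00
Z = 7

7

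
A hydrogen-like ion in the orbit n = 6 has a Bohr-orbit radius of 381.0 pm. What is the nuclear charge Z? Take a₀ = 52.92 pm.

r_n = n²a₀/Z ⇒ Z = n²a₀/r = 6² × 52.92 / 381.0 ≈ 5.00
Z = 5

5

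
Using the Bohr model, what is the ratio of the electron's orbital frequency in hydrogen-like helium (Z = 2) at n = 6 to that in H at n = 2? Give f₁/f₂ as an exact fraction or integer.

f ∝ Z^2 · n^-3
f₁/f₂ = (2/1)^2 · (6/2)^-3 = 4/27

4/27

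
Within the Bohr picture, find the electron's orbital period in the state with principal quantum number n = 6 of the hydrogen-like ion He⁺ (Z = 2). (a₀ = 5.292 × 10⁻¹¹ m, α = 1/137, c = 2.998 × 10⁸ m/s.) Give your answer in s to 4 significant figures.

8.205 × 10⁻¹⁵ s

r = n²a₀/Z = 6²·5.292 × 10⁻¹¹/2 = 9.526 × 10⁻¹⁰ m
v = Zαc/n = 2·0.007299·2.998 × 10⁸/6 = 7.294 × 10⁵ m/s
T = 2πr/v = 8.205 × 10⁻¹⁵ s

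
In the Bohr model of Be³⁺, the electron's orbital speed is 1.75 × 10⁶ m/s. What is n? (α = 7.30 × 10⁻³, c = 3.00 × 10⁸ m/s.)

v_n = Zαc/n ⇒ n = Zαc/v = 4 × 0.00730 × 3.00 × 10⁸ / 1.75 × 10⁶ ≈ 5.01
n = 5

5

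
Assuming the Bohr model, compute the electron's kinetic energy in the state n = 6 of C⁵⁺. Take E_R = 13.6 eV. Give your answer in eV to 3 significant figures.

13.6 eV

For a Coulomb orbit the virial theorem gives K = −E_n.
E_n = −E_R·Z²/n², so K = E_R·Z²/n² = 13.6 × 6²/6² = 13.6 eV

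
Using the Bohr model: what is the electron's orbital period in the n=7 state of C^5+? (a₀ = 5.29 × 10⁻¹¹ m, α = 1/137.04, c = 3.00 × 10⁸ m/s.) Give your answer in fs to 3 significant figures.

1.45 fs

r = n²a₀/Z = 7²·5.29 × 10⁻¹¹/6 = 4.32 × 10⁻¹⁰ m
v = Zαc/n = 6·0.00730·3.00 × 10⁸/7 = 1.88 × 10⁶ m/s
T = 2πr/v = 1.45 × 10⁻¹⁵ s = 1.45 fs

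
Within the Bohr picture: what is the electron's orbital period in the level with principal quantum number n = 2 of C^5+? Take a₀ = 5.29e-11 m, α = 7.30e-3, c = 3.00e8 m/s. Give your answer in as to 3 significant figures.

33.7 as

r = n²a₀/Z = 2²·5.29e-11/6 = 3.53e-11 m
v = Zαc/n = 6·0.00730·3.00e8/2 = 6.57e6 m/s
T = 2πr/v = 3.37e-17 s = 33.7 as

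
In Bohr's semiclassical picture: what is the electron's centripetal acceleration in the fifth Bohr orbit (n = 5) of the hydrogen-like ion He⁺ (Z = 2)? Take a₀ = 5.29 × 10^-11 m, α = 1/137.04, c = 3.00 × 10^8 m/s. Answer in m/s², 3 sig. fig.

r = n²a₀/Z = 6.61 × 10^-10 m, v = Zαc/n = 8.76 × 10^5 m/s
a = v²/r = (8.76 × 10^5)² / 6.61 × 10^-10 = 1.16 × 10^21 m/s²

1.16 × 10^21 m/s²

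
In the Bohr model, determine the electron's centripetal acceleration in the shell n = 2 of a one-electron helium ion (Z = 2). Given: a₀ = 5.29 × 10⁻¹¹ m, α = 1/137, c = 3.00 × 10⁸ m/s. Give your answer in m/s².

4.53 × 10²² m/s²

r = n²a₀/Z = 1.06 × 10⁻¹⁰ m, v = Zαc/n = 2.19 × 10⁶ m/s
a = v²/r = (2.19 × 10⁶)² / 1.06 × 10⁻¹⁰ = 4.53 × 10²² m/s²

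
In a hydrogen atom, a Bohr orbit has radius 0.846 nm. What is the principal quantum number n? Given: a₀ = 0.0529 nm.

r_n = n²a₀/Z ⇒ n² = rZ/a₀ = 0.846 × 1 / 0.0529 ≈ 15.99
n = 4

4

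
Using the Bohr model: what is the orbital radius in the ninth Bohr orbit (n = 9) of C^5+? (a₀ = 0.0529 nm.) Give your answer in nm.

r_n = n²a₀/Z = 9² × 0.0529 / 6
    = 81 × 0.0529 / 6 = 0.714 nm

0.714 nm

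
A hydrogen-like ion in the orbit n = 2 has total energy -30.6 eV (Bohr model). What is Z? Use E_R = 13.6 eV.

3

E_n = −E_R Z²/n² ⇒ Z² = −E_n n²/E_R = 30.6 × 2² / 13.6 ≈ 9.00
Z = 3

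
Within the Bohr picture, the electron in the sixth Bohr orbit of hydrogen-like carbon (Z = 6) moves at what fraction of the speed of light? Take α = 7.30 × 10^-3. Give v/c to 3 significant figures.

0.00730

v_n = Zαc/n, so v/c = Zα/n = 6 × 0.00730 / 6 = 0.00730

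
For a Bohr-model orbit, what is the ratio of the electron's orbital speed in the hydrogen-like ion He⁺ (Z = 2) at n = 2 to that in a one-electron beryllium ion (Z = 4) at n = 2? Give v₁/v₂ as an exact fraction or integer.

1/2

v ∝ Z^1 · n^-1
v₁/v₂ = (2/4)^1 · (2/2)^-1 = 1/2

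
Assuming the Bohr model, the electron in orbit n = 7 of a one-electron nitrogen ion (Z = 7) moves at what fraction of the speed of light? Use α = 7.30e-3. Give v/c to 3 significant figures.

v_n = Zαc/n, so v/c = Zα/n = 7 × 0.00730 / 7 = 0.00730

0.00730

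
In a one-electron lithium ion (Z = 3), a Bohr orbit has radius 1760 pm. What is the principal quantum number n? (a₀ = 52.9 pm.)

r_n = n²a₀/Z ⇒ n² = rZ/a₀ = 1760 × 3 / 52.9 ≈ 99.81
n = 10

10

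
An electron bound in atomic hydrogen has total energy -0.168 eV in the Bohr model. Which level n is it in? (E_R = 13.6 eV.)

E_n = −E_R Z²/n² ⇒ n² = E_R Z²/(−E_n) = 13.6 × 1² / 0.168 ≈ 80.95
n = 9

9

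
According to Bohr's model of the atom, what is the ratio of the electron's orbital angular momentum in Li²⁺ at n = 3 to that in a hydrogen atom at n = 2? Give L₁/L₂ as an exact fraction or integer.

3/2

L = nℏ is independent of Z.
L₁/L₂ = n₁/n₂ = 3/2 = 3/2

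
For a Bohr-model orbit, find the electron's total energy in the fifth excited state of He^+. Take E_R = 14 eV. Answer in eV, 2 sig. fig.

-1.6 eV

E_n = −E_R·Z²/n² = −14 × 2²/6² = -1.6 eV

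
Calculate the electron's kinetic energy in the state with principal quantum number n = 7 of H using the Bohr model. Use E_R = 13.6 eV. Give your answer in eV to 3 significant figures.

0.278 eV

For a Coulomb orbit the virial theorem gives K = −E_n.
E_n = −E_R·Z²/n², so K = E_R·Z²/n² = 13.6 × 1²/7² = 0.278 eV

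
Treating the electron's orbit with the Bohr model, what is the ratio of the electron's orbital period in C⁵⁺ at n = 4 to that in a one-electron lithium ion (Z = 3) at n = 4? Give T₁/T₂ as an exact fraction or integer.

T ∝ Z^-2 · n^3
T₁/T₂ = (6/3)^-2 · (4/4)^3 = 1/4

1/4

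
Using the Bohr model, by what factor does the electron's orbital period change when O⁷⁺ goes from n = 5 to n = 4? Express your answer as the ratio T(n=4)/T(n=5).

64/125

T ∝ Z^-2 · n^3; with Z fixed, T ∝ n^3.
T(n=4)/T(n=5) = (4/5)^3 = 64/125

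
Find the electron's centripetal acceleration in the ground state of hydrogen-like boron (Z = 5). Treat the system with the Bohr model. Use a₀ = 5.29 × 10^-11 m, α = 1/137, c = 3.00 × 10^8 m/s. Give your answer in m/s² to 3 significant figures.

1.13 × 10^25 m/s²

r = n²a₀/Z = 1.06 × 10^-11 m, v = Zαc/n = 1.09 × 10^7 m/s
a = v²/r = (1.09 × 10^7)² / 1.06 × 10^-11 = 1.13 × 10^25 m/s²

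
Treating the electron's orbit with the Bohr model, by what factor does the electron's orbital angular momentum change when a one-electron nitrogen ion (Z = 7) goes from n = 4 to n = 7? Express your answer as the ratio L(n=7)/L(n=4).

7/4

L = nℏ depends only on n, so L ∝ n.
L(n=7)/L(n=4) = (7/4)^1 = 7/4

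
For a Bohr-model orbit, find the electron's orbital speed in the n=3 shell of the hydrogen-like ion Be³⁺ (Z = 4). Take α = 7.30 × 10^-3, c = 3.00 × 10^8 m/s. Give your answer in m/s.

2.92 × 10^6 m/s

v_n = Zαc/n = 4 × 0.00730 × 3.00 × 10^8 / 3
    = 2.92 × 10^6 m/s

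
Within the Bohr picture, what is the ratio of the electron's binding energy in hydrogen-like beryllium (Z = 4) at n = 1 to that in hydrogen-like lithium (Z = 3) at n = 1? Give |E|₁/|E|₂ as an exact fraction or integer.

|E| ∝ Z^2 · n^-2
|E|₁/|E|₂ = (4/3)^2 · (1/1)^-2 = 16/9

16/9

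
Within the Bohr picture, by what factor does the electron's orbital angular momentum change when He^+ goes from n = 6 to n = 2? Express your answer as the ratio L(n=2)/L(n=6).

1/3

L = nℏ depends only on n, so L ∝ n.
L(n=2)/L(n=6) = (2/6)^1 = 1/3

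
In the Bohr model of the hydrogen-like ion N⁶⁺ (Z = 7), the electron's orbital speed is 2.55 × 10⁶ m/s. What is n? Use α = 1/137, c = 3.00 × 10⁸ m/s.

v_n = Zαc/n ⇒ n = Zαc/v = 7 × 0.00730 × 3.00 × 10⁸ / 2.55 × 10⁶ ≈ 6.01
n = 6

6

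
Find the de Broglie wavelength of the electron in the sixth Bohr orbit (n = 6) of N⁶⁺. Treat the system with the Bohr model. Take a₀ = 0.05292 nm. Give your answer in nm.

0.2850 nm

The Bohr quantisation condition is nλ = 2πr_n.
r_n = n²a₀/Z = 0.2722 nm
λ = 2πr_n/n = 2π·0.2722/6 = 0.2850 nm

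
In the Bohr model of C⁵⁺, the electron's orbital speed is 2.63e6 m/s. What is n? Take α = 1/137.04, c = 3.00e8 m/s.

v_n = Zαc/n ⇒ n = Zαc/v = 6 × 0.00730 × 3.00e8 / 2.63e6 ≈ 4.99
n = 5

5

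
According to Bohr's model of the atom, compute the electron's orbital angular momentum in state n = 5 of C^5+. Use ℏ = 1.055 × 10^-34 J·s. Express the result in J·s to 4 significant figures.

L_n = nℏ = 5 × 1.055 × 10^-34 = 5.275 × 10^-34 J·s

5.275 × 10^-34 J·s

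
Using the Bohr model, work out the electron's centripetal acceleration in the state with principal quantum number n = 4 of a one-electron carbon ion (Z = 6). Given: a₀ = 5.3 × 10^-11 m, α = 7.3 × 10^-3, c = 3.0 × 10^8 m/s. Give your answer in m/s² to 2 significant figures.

7.6 × 10^22 m/s²

r = n²a₀/Z = 1.4 × 10^-10 m, v = Zαc/n = 3.3 × 10^6 m/s
a = v²/r = (3.3 × 10^6)² / 1.4 × 10^-10 = 7.6 × 10^22 m/s²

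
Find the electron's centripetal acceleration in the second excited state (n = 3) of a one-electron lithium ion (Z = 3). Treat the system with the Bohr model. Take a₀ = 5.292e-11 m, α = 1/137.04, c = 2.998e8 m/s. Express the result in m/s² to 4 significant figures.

3.015e22 m/s²

r = n²a₀/Z = 1.588e-10 m, v = Zαc/n = 2.188e6 m/s
a = v²/r = (2.188e6)² / 1.588e-10 = 3.015e22 m/s²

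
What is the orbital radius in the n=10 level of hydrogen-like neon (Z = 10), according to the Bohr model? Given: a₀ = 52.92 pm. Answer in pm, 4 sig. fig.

529.2 pm

r_n = n²a₀/Z = 10² × 52.92 / 10
    = 100 × 52.92 / 10 = 529.2 pm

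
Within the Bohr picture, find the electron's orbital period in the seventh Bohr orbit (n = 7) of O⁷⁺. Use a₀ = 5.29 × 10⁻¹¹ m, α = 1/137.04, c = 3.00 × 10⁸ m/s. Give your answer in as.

814 as

r = n²a₀/Z = 7²·5.29 × 10⁻¹¹/8 = 3.24 × 10⁻¹⁰ m
v = Zαc/n = 8·0.00730·3.00 × 10⁸/7 = 2.50 × 10⁶ m/s
T = 2πr/v = 8.14 × 10⁻¹⁶ s = 814 as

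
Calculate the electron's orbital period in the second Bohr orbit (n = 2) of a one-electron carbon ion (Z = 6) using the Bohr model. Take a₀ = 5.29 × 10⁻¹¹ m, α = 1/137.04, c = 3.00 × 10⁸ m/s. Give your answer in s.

r = n²a₀/Z = 2²·5.29 × 10⁻¹¹/6 = 3.53 × 10⁻¹¹ m
v = Zαc/n = 6·0.00730·3.00 × 10⁸/2 = 6.57 × 10⁶ m/s
T = 2πr/v = 3.37 × 10⁻¹⁷ s

3.37 × 10⁻¹⁷ s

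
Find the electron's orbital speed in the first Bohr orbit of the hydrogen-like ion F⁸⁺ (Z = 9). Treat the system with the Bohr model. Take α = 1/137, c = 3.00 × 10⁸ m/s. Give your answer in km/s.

v_n = Zαc/n = 9 × 0.00730 × 3.00 × 10⁸ / 1
    = 1.97 × 10⁴ km/s

1.97 × 10⁴ km/s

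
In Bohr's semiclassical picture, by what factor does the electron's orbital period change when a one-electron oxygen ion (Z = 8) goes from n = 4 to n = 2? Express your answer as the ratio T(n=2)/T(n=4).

T ∝ Z^-2 · n^3; with Z fixed, T ∝ n^3.
T(n=2)/T(n=4) = (2/4)^3 = 1/8

1/8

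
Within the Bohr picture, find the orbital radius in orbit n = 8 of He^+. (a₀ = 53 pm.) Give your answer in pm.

1700 pm

r_n = n²a₀/Z = 8² × 53 / 2
    = 64 × 53 / 2 = 1700 pm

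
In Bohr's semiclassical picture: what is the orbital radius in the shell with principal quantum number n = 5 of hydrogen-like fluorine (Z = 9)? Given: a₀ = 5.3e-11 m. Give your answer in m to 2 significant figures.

r_n = n²a₀/Z = 5² × 5.3e-11 / 9
    = 25 × 5.3e-11 / 9 = 1.5e-10 m

1.5e-10 m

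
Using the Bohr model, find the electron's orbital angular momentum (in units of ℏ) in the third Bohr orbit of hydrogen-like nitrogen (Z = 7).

3

L_n = nℏ, so L/ℏ = n = 3.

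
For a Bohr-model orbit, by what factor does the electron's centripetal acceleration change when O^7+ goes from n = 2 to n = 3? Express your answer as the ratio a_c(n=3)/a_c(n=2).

16/81

a_c ∝ Z^3 · n^-4; with Z fixed, a_c ∝ n^-4.
a_c(n=3)/a_c(n=2) = (3/2)^-4 = 16/81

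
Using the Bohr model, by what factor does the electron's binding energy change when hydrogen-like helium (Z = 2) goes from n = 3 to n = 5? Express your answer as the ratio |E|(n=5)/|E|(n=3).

|E| ∝ Z^2 · n^-2; with Z fixed, |E| ∝ n^-2.
|E|(n=5)/|E|(n=3) = (5/3)^-2 = 9/25

9/25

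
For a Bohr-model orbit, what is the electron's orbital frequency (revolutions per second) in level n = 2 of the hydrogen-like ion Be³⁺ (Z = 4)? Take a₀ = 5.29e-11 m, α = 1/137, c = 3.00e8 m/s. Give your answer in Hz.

1.32e16 Hz

r = n²a₀/Z = 5.29e-11 m, v = Zαc/n = 4.38e6 m/s
f = v/(2πr) = 1.32e16 Hz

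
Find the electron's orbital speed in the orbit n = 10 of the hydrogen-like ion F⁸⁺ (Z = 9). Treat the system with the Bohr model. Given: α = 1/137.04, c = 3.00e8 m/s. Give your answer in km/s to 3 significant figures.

v_n = Zαc/n = 9 × 0.00730 × 3.00e8 / 10
    = 1970 km/s

1970 km/s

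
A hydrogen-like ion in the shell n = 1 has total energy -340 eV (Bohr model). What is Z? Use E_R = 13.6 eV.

E_n = −E_R Z²/n² ⇒ Z² = −E_n n²/E_R = 340 × 1² / 13.6 ≈ 25.00
Z = 5

5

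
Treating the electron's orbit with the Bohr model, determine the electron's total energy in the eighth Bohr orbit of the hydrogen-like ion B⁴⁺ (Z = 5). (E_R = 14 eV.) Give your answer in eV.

-5.5 eV

E_n = −E_R·Z²/n² = −14 × 5²/8² = -5.5 eV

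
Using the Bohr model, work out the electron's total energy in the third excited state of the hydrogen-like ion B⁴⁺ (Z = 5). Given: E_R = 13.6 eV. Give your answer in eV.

-21.2 eV

E_n = −E_R·Z²/n² = −13.6 × 5²/4² = -21.2 eV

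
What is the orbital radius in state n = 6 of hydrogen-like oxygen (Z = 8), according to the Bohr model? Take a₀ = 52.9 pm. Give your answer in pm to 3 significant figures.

r_n = n²a₀/Z = 6² × 52.9 / 8
    = 36 × 52.9 / 8 = 238 pm

238 pm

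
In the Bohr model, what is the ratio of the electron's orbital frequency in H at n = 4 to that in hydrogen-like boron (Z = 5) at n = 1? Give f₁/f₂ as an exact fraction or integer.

f ∝ Z^2 · n^-3
f₁/f₂ = (1/5)^2 · (4/1)^-3 = 1/1600

1/1600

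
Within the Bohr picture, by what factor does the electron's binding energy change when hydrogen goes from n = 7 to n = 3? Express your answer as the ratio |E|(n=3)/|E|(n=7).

49/9

|E| ∝ Z^2 · n^-2; with Z fixed, |E| ∝ n^-2.
|E|(n=3)/|E|(n=7) = (3/7)^-2 = 49/9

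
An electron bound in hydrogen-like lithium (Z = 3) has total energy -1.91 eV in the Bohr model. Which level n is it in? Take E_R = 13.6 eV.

8

E_n = −E_R Z²/n² ⇒ n² = E_R Z²/(−E_n) = 13.6 × 3² / 1.91 ≈ 64.08
n = 8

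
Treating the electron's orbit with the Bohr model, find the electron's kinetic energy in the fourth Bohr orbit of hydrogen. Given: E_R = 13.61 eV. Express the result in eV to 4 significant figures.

For a Coulomb orbit the virial theorem gives K = −E_n.
E_n = −E_R·Z²/n², so K = E_R·Z²/n² = 13.61 × 1²/4² = 0.8506 eV

0.8506 eV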